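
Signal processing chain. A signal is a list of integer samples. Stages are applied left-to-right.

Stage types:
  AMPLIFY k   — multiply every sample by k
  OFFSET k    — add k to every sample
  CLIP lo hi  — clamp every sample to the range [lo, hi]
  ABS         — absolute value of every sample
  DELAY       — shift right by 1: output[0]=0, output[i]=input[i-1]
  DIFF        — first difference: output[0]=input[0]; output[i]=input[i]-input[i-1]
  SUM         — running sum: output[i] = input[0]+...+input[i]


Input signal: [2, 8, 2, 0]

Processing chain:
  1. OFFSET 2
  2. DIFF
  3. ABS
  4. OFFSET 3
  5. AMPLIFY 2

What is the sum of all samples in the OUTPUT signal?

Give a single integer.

Input: [2, 8, 2, 0]
Stage 1 (OFFSET 2): 2+2=4, 8+2=10, 2+2=4, 0+2=2 -> [4, 10, 4, 2]
Stage 2 (DIFF): s[0]=4, 10-4=6, 4-10=-6, 2-4=-2 -> [4, 6, -6, -2]
Stage 3 (ABS): |4|=4, |6|=6, |-6|=6, |-2|=2 -> [4, 6, 6, 2]
Stage 4 (OFFSET 3): 4+3=7, 6+3=9, 6+3=9, 2+3=5 -> [7, 9, 9, 5]
Stage 5 (AMPLIFY 2): 7*2=14, 9*2=18, 9*2=18, 5*2=10 -> [14, 18, 18, 10]
Output sum: 60

Answer: 60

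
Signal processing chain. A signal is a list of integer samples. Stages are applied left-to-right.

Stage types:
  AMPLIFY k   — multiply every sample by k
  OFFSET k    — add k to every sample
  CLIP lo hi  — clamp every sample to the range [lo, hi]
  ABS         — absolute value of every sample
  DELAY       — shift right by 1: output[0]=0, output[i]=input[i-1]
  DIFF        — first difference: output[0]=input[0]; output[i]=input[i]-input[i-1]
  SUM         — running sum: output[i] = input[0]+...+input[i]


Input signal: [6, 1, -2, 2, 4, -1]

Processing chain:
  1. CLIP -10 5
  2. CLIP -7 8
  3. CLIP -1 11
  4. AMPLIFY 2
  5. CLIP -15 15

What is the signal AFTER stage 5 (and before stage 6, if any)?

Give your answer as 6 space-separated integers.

Answer: 10 2 -2 4 8 -2

Derivation:
Input: [6, 1, -2, 2, 4, -1]
Stage 1 (CLIP -10 5): clip(6,-10,5)=5, clip(1,-10,5)=1, clip(-2,-10,5)=-2, clip(2,-10,5)=2, clip(4,-10,5)=4, clip(-1,-10,5)=-1 -> [5, 1, -2, 2, 4, -1]
Stage 2 (CLIP -7 8): clip(5,-7,8)=5, clip(1,-7,8)=1, clip(-2,-7,8)=-2, clip(2,-7,8)=2, clip(4,-7,8)=4, clip(-1,-7,8)=-1 -> [5, 1, -2, 2, 4, -1]
Stage 3 (CLIP -1 11): clip(5,-1,11)=5, clip(1,-1,11)=1, clip(-2,-1,11)=-1, clip(2,-1,11)=2, clip(4,-1,11)=4, clip(-1,-1,11)=-1 -> [5, 1, -1, 2, 4, -1]
Stage 4 (AMPLIFY 2): 5*2=10, 1*2=2, -1*2=-2, 2*2=4, 4*2=8, -1*2=-2 -> [10, 2, -2, 4, 8, -2]
Stage 5 (CLIP -15 15): clip(10,-15,15)=10, clip(2,-15,15)=2, clip(-2,-15,15)=-2, clip(4,-15,15)=4, clip(8,-15,15)=8, clip(-2,-15,15)=-2 -> [10, 2, -2, 4, 8, -2]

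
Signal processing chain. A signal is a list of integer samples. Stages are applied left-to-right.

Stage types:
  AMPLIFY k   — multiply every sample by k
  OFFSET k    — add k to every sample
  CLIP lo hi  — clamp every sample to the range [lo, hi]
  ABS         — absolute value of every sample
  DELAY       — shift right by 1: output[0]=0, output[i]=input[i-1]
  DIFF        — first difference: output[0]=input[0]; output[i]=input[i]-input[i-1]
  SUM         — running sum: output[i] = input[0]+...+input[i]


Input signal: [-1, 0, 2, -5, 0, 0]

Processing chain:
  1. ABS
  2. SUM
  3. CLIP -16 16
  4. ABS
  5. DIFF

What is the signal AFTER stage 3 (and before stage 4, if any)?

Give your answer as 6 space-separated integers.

Input: [-1, 0, 2, -5, 0, 0]
Stage 1 (ABS): |-1|=1, |0|=0, |2|=2, |-5|=5, |0|=0, |0|=0 -> [1, 0, 2, 5, 0, 0]
Stage 2 (SUM): sum[0..0]=1, sum[0..1]=1, sum[0..2]=3, sum[0..3]=8, sum[0..4]=8, sum[0..5]=8 -> [1, 1, 3, 8, 8, 8]
Stage 3 (CLIP -16 16): clip(1,-16,16)=1, clip(1,-16,16)=1, clip(3,-16,16)=3, clip(8,-16,16)=8, clip(8,-16,16)=8, clip(8,-16,16)=8 -> [1, 1, 3, 8, 8, 8]

Answer: 1 1 3 8 8 8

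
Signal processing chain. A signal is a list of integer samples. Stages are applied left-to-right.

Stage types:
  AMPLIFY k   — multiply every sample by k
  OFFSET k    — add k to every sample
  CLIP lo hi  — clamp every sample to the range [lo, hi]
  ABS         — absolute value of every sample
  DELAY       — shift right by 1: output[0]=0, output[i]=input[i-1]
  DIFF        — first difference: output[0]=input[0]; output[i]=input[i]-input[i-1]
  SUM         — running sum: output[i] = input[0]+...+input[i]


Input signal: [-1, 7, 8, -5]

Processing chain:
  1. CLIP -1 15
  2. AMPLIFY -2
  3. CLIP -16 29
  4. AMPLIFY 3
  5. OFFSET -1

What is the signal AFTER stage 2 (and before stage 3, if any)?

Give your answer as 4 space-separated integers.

Input: [-1, 7, 8, -5]
Stage 1 (CLIP -1 15): clip(-1,-1,15)=-1, clip(7,-1,15)=7, clip(8,-1,15)=8, clip(-5,-1,15)=-1 -> [-1, 7, 8, -1]
Stage 2 (AMPLIFY -2): -1*-2=2, 7*-2=-14, 8*-2=-16, -1*-2=2 -> [2, -14, -16, 2]

Answer: 2 -14 -16 2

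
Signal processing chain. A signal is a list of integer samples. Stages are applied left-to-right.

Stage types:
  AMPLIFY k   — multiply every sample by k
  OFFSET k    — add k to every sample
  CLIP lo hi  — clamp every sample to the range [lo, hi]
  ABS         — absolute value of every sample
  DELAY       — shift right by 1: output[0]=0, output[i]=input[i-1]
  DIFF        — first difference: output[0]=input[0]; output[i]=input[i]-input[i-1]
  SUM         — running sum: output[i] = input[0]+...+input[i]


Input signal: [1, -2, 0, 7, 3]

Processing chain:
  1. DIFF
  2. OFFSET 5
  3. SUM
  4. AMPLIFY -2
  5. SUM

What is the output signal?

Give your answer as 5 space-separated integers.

Input: [1, -2, 0, 7, 3]
Stage 1 (DIFF): s[0]=1, -2-1=-3, 0--2=2, 7-0=7, 3-7=-4 -> [1, -3, 2, 7, -4]
Stage 2 (OFFSET 5): 1+5=6, -3+5=2, 2+5=7, 7+5=12, -4+5=1 -> [6, 2, 7, 12, 1]
Stage 3 (SUM): sum[0..0]=6, sum[0..1]=8, sum[0..2]=15, sum[0..3]=27, sum[0..4]=28 -> [6, 8, 15, 27, 28]
Stage 4 (AMPLIFY -2): 6*-2=-12, 8*-2=-16, 15*-2=-30, 27*-2=-54, 28*-2=-56 -> [-12, -16, -30, -54, -56]
Stage 5 (SUM): sum[0..0]=-12, sum[0..1]=-28, sum[0..2]=-58, sum[0..3]=-112, sum[0..4]=-168 -> [-12, -28, -58, -112, -168]

Answer: -12 -28 -58 -112 -168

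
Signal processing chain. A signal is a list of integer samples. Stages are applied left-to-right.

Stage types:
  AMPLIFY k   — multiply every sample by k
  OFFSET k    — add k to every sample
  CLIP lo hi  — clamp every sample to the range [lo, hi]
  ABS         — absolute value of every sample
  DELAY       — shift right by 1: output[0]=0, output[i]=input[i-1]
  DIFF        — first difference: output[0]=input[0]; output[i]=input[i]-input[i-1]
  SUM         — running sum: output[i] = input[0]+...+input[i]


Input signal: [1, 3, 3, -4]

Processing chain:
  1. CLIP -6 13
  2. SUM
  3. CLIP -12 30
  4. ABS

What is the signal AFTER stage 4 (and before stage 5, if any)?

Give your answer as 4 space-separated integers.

Input: [1, 3, 3, -4]
Stage 1 (CLIP -6 13): clip(1,-6,13)=1, clip(3,-6,13)=3, clip(3,-6,13)=3, clip(-4,-6,13)=-4 -> [1, 3, 3, -4]
Stage 2 (SUM): sum[0..0]=1, sum[0..1]=4, sum[0..2]=7, sum[0..3]=3 -> [1, 4, 7, 3]
Stage 3 (CLIP -12 30): clip(1,-12,30)=1, clip(4,-12,30)=4, clip(7,-12,30)=7, clip(3,-12,30)=3 -> [1, 4, 7, 3]
Stage 4 (ABS): |1|=1, |4|=4, |7|=7, |3|=3 -> [1, 4, 7, 3]

Answer: 1 4 7 3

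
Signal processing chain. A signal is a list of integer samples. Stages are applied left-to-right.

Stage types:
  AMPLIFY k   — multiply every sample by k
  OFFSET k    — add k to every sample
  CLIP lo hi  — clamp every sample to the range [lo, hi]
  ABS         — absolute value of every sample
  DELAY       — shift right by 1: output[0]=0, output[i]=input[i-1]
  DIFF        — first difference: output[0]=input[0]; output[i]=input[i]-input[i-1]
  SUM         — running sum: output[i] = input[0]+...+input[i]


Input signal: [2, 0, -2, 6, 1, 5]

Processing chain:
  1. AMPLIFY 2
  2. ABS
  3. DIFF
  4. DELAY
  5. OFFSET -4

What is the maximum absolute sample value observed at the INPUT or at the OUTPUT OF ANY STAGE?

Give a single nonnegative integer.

Answer: 14

Derivation:
Input: [2, 0, -2, 6, 1, 5] (max |s|=6)
Stage 1 (AMPLIFY 2): 2*2=4, 0*2=0, -2*2=-4, 6*2=12, 1*2=2, 5*2=10 -> [4, 0, -4, 12, 2, 10] (max |s|=12)
Stage 2 (ABS): |4|=4, |0|=0, |-4|=4, |12|=12, |2|=2, |10|=10 -> [4, 0, 4, 12, 2, 10] (max |s|=12)
Stage 3 (DIFF): s[0]=4, 0-4=-4, 4-0=4, 12-4=8, 2-12=-10, 10-2=8 -> [4, -4, 4, 8, -10, 8] (max |s|=10)
Stage 4 (DELAY): [0, 4, -4, 4, 8, -10] = [0, 4, -4, 4, 8, -10] -> [0, 4, -4, 4, 8, -10] (max |s|=10)
Stage 5 (OFFSET -4): 0+-4=-4, 4+-4=0, -4+-4=-8, 4+-4=0, 8+-4=4, -10+-4=-14 -> [-4, 0, -8, 0, 4, -14] (max |s|=14)
Overall max amplitude: 14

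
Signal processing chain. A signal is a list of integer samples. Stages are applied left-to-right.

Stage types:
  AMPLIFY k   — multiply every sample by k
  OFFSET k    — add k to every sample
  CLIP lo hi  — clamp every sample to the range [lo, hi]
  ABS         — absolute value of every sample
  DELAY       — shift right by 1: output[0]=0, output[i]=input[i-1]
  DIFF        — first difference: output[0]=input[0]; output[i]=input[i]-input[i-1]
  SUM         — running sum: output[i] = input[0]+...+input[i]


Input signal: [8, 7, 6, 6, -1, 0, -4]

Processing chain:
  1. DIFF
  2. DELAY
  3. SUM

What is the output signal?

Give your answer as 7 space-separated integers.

Answer: 0 8 7 6 6 -1 0

Derivation:
Input: [8, 7, 6, 6, -1, 0, -4]
Stage 1 (DIFF): s[0]=8, 7-8=-1, 6-7=-1, 6-6=0, -1-6=-7, 0--1=1, -4-0=-4 -> [8, -1, -1, 0, -7, 1, -4]
Stage 2 (DELAY): [0, 8, -1, -1, 0, -7, 1] = [0, 8, -1, -1, 0, -7, 1] -> [0, 8, -1, -1, 0, -7, 1]
Stage 3 (SUM): sum[0..0]=0, sum[0..1]=8, sum[0..2]=7, sum[0..3]=6, sum[0..4]=6, sum[0..5]=-1, sum[0..6]=0 -> [0, 8, 7, 6, 6, -1, 0]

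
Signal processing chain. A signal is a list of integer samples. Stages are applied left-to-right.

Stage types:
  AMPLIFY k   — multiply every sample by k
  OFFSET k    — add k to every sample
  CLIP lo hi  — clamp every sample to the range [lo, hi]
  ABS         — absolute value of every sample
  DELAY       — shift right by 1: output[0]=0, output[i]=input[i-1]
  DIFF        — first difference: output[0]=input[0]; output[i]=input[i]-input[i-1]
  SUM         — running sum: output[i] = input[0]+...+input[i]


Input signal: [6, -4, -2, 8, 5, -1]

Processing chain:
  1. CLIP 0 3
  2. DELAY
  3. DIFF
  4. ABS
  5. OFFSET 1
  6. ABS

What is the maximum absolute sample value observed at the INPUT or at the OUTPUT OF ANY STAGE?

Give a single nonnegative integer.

Answer: 8

Derivation:
Input: [6, -4, -2, 8, 5, -1] (max |s|=8)
Stage 1 (CLIP 0 3): clip(6,0,3)=3, clip(-4,0,3)=0, clip(-2,0,3)=0, clip(8,0,3)=3, clip(5,0,3)=3, clip(-1,0,3)=0 -> [3, 0, 0, 3, 3, 0] (max |s|=3)
Stage 2 (DELAY): [0, 3, 0, 0, 3, 3] = [0, 3, 0, 0, 3, 3] -> [0, 3, 0, 0, 3, 3] (max |s|=3)
Stage 3 (DIFF): s[0]=0, 3-0=3, 0-3=-3, 0-0=0, 3-0=3, 3-3=0 -> [0, 3, -3, 0, 3, 0] (max |s|=3)
Stage 4 (ABS): |0|=0, |3|=3, |-3|=3, |0|=0, |3|=3, |0|=0 -> [0, 3, 3, 0, 3, 0] (max |s|=3)
Stage 5 (OFFSET 1): 0+1=1, 3+1=4, 3+1=4, 0+1=1, 3+1=4, 0+1=1 -> [1, 4, 4, 1, 4, 1] (max |s|=4)
Stage 6 (ABS): |1|=1, |4|=4, |4|=4, |1|=1, |4|=4, |1|=1 -> [1, 4, 4, 1, 4, 1] (max |s|=4)
Overall max amplitude: 8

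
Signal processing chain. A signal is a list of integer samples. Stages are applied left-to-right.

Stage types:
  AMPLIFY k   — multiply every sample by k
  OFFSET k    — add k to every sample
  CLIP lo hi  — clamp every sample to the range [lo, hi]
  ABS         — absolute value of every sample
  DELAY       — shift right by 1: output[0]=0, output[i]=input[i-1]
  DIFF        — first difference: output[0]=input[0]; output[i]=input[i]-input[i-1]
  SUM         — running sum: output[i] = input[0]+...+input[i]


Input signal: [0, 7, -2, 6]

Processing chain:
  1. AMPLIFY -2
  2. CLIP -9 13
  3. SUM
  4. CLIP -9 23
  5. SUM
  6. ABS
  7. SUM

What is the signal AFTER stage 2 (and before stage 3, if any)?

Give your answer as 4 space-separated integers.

Answer: 0 -9 4 -9

Derivation:
Input: [0, 7, -2, 6]
Stage 1 (AMPLIFY -2): 0*-2=0, 7*-2=-14, -2*-2=4, 6*-2=-12 -> [0, -14, 4, -12]
Stage 2 (CLIP -9 13): clip(0,-9,13)=0, clip(-14,-9,13)=-9, clip(4,-9,13)=4, clip(-12,-9,13)=-9 -> [0, -9, 4, -9]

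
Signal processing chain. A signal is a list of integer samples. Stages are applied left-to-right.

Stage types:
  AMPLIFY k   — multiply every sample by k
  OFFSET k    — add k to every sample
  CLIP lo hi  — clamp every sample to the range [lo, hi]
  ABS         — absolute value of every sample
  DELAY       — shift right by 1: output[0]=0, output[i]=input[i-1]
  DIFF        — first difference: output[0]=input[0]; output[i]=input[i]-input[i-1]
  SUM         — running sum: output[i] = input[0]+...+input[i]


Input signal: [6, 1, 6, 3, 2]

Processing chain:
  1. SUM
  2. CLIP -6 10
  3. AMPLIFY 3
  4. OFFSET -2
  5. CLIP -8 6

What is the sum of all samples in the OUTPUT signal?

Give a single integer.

Input: [6, 1, 6, 3, 2]
Stage 1 (SUM): sum[0..0]=6, sum[0..1]=7, sum[0..2]=13, sum[0..3]=16, sum[0..4]=18 -> [6, 7, 13, 16, 18]
Stage 2 (CLIP -6 10): clip(6,-6,10)=6, clip(7,-6,10)=7, clip(13,-6,10)=10, clip(16,-6,10)=10, clip(18,-6,10)=10 -> [6, 7, 10, 10, 10]
Stage 3 (AMPLIFY 3): 6*3=18, 7*3=21, 10*3=30, 10*3=30, 10*3=30 -> [18, 21, 30, 30, 30]
Stage 4 (OFFSET -2): 18+-2=16, 21+-2=19, 30+-2=28, 30+-2=28, 30+-2=28 -> [16, 19, 28, 28, 28]
Stage 5 (CLIP -8 6): clip(16,-8,6)=6, clip(19,-8,6)=6, clip(28,-8,6)=6, clip(28,-8,6)=6, clip(28,-8,6)=6 -> [6, 6, 6, 6, 6]
Output sum: 30

Answer: 30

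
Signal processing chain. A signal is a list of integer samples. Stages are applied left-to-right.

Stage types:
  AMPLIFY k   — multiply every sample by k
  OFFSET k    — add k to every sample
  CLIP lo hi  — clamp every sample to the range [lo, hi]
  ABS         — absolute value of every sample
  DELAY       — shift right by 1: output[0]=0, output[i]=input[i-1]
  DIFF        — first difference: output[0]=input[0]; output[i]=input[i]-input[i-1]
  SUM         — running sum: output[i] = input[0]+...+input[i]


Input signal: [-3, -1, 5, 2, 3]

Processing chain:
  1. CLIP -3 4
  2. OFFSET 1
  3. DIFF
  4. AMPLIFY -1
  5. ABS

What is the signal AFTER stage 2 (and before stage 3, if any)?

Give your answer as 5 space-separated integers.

Answer: -2 0 5 3 4

Derivation:
Input: [-3, -1, 5, 2, 3]
Stage 1 (CLIP -3 4): clip(-3,-3,4)=-3, clip(-1,-3,4)=-1, clip(5,-3,4)=4, clip(2,-3,4)=2, clip(3,-3,4)=3 -> [-3, -1, 4, 2, 3]
Stage 2 (OFFSET 1): -3+1=-2, -1+1=0, 4+1=5, 2+1=3, 3+1=4 -> [-2, 0, 5, 3, 4]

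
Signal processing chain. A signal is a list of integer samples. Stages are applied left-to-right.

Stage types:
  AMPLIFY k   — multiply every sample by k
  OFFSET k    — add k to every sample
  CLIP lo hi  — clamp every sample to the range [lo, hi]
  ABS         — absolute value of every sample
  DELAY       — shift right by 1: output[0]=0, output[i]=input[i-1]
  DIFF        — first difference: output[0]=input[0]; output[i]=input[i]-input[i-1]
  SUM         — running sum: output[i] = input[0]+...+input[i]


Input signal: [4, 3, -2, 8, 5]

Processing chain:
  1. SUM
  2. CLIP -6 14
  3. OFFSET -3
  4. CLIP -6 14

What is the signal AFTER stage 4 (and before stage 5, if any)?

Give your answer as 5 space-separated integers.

Input: [4, 3, -2, 8, 5]
Stage 1 (SUM): sum[0..0]=4, sum[0..1]=7, sum[0..2]=5, sum[0..3]=13, sum[0..4]=18 -> [4, 7, 5, 13, 18]
Stage 2 (CLIP -6 14): clip(4,-6,14)=4, clip(7,-6,14)=7, clip(5,-6,14)=5, clip(13,-6,14)=13, clip(18,-6,14)=14 -> [4, 7, 5, 13, 14]
Stage 3 (OFFSET -3): 4+-3=1, 7+-3=4, 5+-3=2, 13+-3=10, 14+-3=11 -> [1, 4, 2, 10, 11]
Stage 4 (CLIP -6 14): clip(1,-6,14)=1, clip(4,-6,14)=4, clip(2,-6,14)=2, clip(10,-6,14)=10, clip(11,-6,14)=11 -> [1, 4, 2, 10, 11]

Answer: 1 4 2 10 11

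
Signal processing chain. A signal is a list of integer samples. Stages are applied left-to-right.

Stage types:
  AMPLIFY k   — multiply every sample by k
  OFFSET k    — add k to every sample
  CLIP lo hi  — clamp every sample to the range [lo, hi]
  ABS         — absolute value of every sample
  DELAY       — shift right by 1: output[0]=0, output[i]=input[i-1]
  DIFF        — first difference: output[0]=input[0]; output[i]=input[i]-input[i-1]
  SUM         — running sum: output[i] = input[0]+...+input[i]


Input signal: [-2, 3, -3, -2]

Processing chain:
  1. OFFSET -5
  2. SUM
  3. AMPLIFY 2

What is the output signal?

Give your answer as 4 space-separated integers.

Answer: -14 -18 -34 -48

Derivation:
Input: [-2, 3, -3, -2]
Stage 1 (OFFSET -5): -2+-5=-7, 3+-5=-2, -3+-5=-8, -2+-5=-7 -> [-7, -2, -8, -7]
Stage 2 (SUM): sum[0..0]=-7, sum[0..1]=-9, sum[0..2]=-17, sum[0..3]=-24 -> [-7, -9, -17, -24]
Stage 3 (AMPLIFY 2): -7*2=-14, -9*2=-18, -17*2=-34, -24*2=-48 -> [-14, -18, -34, -48]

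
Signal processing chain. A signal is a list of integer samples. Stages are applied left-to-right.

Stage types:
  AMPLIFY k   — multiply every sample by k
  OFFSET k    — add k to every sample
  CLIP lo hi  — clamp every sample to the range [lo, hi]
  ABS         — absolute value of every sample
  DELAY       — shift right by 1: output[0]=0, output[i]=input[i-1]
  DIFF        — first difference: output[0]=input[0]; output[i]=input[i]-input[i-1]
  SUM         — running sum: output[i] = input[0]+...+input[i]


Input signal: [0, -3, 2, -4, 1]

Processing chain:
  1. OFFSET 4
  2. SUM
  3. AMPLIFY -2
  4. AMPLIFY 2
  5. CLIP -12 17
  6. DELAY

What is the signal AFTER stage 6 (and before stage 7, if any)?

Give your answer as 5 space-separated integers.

Answer: 0 -12 -12 -12 -12

Derivation:
Input: [0, -3, 2, -4, 1]
Stage 1 (OFFSET 4): 0+4=4, -3+4=1, 2+4=6, -4+4=0, 1+4=5 -> [4, 1, 6, 0, 5]
Stage 2 (SUM): sum[0..0]=4, sum[0..1]=5, sum[0..2]=11, sum[0..3]=11, sum[0..4]=16 -> [4, 5, 11, 11, 16]
Stage 3 (AMPLIFY -2): 4*-2=-8, 5*-2=-10, 11*-2=-22, 11*-2=-22, 16*-2=-32 -> [-8, -10, -22, -22, -32]
Stage 4 (AMPLIFY 2): -8*2=-16, -10*2=-20, -22*2=-44, -22*2=-44, -32*2=-64 -> [-16, -20, -44, -44, -64]
Stage 5 (CLIP -12 17): clip(-16,-12,17)=-12, clip(-20,-12,17)=-12, clip(-44,-12,17)=-12, clip(-44,-12,17)=-12, clip(-64,-12,17)=-12 -> [-12, -12, -12, -12, -12]
Stage 6 (DELAY): [0, -12, -12, -12, -12] = [0, -12, -12, -12, -12] -> [0, -12, -12, -12, -12]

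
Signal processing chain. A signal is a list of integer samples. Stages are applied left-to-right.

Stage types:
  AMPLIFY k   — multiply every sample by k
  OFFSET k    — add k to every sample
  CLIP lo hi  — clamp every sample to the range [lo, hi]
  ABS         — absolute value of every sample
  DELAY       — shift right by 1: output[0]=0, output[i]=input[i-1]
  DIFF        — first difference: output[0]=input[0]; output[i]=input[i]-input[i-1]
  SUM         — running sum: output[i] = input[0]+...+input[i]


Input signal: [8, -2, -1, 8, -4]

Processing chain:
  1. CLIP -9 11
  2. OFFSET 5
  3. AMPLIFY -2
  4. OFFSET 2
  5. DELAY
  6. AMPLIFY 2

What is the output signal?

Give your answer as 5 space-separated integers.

Answer: 0 -48 -8 -12 -48

Derivation:
Input: [8, -2, -1, 8, -4]
Stage 1 (CLIP -9 11): clip(8,-9,11)=8, clip(-2,-9,11)=-2, clip(-1,-9,11)=-1, clip(8,-9,11)=8, clip(-4,-9,11)=-4 -> [8, -2, -1, 8, -4]
Stage 2 (OFFSET 5): 8+5=13, -2+5=3, -1+5=4, 8+5=13, -4+5=1 -> [13, 3, 4, 13, 1]
Stage 3 (AMPLIFY -2): 13*-2=-26, 3*-2=-6, 4*-2=-8, 13*-2=-26, 1*-2=-2 -> [-26, -6, -8, -26, -2]
Stage 4 (OFFSET 2): -26+2=-24, -6+2=-4, -8+2=-6, -26+2=-24, -2+2=0 -> [-24, -4, -6, -24, 0]
Stage 5 (DELAY): [0, -24, -4, -6, -24] = [0, -24, -4, -6, -24] -> [0, -24, -4, -6, -24]
Stage 6 (AMPLIFY 2): 0*2=0, -24*2=-48, -4*2=-8, -6*2=-12, -24*2=-48 -> [0, -48, -8, -12, -48]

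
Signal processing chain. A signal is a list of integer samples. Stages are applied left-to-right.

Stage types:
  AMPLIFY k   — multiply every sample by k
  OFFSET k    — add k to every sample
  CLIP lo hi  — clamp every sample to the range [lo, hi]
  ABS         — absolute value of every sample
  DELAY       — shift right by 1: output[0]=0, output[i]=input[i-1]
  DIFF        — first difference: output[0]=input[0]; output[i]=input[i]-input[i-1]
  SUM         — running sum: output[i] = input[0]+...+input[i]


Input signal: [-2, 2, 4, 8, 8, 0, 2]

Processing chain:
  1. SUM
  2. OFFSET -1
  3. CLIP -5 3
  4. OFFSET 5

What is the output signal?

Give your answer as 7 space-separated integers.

Answer: 2 4 8 8 8 8 8

Derivation:
Input: [-2, 2, 4, 8, 8, 0, 2]
Stage 1 (SUM): sum[0..0]=-2, sum[0..1]=0, sum[0..2]=4, sum[0..3]=12, sum[0..4]=20, sum[0..5]=20, sum[0..6]=22 -> [-2, 0, 4, 12, 20, 20, 22]
Stage 2 (OFFSET -1): -2+-1=-3, 0+-1=-1, 4+-1=3, 12+-1=11, 20+-1=19, 20+-1=19, 22+-1=21 -> [-3, -1, 3, 11, 19, 19, 21]
Stage 3 (CLIP -5 3): clip(-3,-5,3)=-3, clip(-1,-5,3)=-1, clip(3,-5,3)=3, clip(11,-5,3)=3, clip(19,-5,3)=3, clip(19,-5,3)=3, clip(21,-5,3)=3 -> [-3, -1, 3, 3, 3, 3, 3]
Stage 4 (OFFSET 5): -3+5=2, -1+5=4, 3+5=8, 3+5=8, 3+5=8, 3+5=8, 3+5=8 -> [2, 4, 8, 8, 8, 8, 8]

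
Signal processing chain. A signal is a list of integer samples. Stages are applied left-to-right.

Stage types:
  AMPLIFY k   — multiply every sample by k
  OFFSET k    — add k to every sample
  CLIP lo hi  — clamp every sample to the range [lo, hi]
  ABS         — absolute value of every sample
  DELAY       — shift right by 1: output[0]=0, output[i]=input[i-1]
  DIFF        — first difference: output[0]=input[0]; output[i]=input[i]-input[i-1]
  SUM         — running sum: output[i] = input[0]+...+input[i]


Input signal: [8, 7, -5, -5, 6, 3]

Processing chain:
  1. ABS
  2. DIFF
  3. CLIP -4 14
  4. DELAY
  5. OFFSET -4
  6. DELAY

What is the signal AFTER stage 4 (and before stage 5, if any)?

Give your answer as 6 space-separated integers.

Input: [8, 7, -5, -5, 6, 3]
Stage 1 (ABS): |8|=8, |7|=7, |-5|=5, |-5|=5, |6|=6, |3|=3 -> [8, 7, 5, 5, 6, 3]
Stage 2 (DIFF): s[0]=8, 7-8=-1, 5-7=-2, 5-5=0, 6-5=1, 3-6=-3 -> [8, -1, -2, 0, 1, -3]
Stage 3 (CLIP -4 14): clip(8,-4,14)=8, clip(-1,-4,14)=-1, clip(-2,-4,14)=-2, clip(0,-4,14)=0, clip(1,-4,14)=1, clip(-3,-4,14)=-3 -> [8, -1, -2, 0, 1, -3]
Stage 4 (DELAY): [0, 8, -1, -2, 0, 1] = [0, 8, -1, -2, 0, 1] -> [0, 8, -1, -2, 0, 1]

Answer: 0 8 -1 -2 0 1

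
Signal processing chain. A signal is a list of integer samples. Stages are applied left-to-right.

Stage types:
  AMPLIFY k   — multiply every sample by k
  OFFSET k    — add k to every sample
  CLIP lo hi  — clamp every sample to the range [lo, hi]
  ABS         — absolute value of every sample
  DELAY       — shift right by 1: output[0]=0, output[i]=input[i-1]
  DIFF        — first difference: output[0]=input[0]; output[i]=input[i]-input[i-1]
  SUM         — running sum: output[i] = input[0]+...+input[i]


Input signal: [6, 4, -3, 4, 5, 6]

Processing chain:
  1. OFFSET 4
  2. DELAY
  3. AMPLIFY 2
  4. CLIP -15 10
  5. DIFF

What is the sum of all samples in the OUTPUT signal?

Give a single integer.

Answer: 10

Derivation:
Input: [6, 4, -3, 4, 5, 6]
Stage 1 (OFFSET 4): 6+4=10, 4+4=8, -3+4=1, 4+4=8, 5+4=9, 6+4=10 -> [10, 8, 1, 8, 9, 10]
Stage 2 (DELAY): [0, 10, 8, 1, 8, 9] = [0, 10, 8, 1, 8, 9] -> [0, 10, 8, 1, 8, 9]
Stage 3 (AMPLIFY 2): 0*2=0, 10*2=20, 8*2=16, 1*2=2, 8*2=16, 9*2=18 -> [0, 20, 16, 2, 16, 18]
Stage 4 (CLIP -15 10): clip(0,-15,10)=0, clip(20,-15,10)=10, clip(16,-15,10)=10, clip(2,-15,10)=2, clip(16,-15,10)=10, clip(18,-15,10)=10 -> [0, 10, 10, 2, 10, 10]
Stage 5 (DIFF): s[0]=0, 10-0=10, 10-10=0, 2-10=-8, 10-2=8, 10-10=0 -> [0, 10, 0, -8, 8, 0]
Output sum: 10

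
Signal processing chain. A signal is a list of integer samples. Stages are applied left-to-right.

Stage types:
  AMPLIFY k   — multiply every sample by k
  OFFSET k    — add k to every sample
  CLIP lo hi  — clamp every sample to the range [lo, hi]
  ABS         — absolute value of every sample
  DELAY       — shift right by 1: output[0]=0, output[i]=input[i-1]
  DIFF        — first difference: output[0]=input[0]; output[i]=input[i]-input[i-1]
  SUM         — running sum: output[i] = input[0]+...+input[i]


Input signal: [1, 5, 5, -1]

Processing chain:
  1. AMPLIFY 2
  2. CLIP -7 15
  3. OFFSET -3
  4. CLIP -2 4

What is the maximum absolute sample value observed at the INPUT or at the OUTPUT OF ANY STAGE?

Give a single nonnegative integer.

Answer: 10

Derivation:
Input: [1, 5, 5, -1] (max |s|=5)
Stage 1 (AMPLIFY 2): 1*2=2, 5*2=10, 5*2=10, -1*2=-2 -> [2, 10, 10, -2] (max |s|=10)
Stage 2 (CLIP -7 15): clip(2,-7,15)=2, clip(10,-7,15)=10, clip(10,-7,15)=10, clip(-2,-7,15)=-2 -> [2, 10, 10, -2] (max |s|=10)
Stage 3 (OFFSET -3): 2+-3=-1, 10+-3=7, 10+-3=7, -2+-3=-5 -> [-1, 7, 7, -5] (max |s|=7)
Stage 4 (CLIP -2 4): clip(-1,-2,4)=-1, clip(7,-2,4)=4, clip(7,-2,4)=4, clip(-5,-2,4)=-2 -> [-1, 4, 4, -2] (max |s|=4)
Overall max amplitude: 10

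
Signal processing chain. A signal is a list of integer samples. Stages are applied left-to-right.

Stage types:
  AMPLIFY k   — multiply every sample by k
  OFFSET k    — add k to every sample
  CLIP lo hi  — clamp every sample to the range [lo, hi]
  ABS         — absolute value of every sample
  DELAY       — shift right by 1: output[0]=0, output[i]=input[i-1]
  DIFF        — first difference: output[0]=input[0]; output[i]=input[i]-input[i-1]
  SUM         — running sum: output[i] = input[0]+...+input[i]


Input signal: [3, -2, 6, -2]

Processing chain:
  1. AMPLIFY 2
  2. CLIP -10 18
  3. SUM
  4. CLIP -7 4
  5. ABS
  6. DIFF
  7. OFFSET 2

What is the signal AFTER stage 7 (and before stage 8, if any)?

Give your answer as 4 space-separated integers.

Answer: 6 0 4 2

Derivation:
Input: [3, -2, 6, -2]
Stage 1 (AMPLIFY 2): 3*2=6, -2*2=-4, 6*2=12, -2*2=-4 -> [6, -4, 12, -4]
Stage 2 (CLIP -10 18): clip(6,-10,18)=6, clip(-4,-10,18)=-4, clip(12,-10,18)=12, clip(-4,-10,18)=-4 -> [6, -4, 12, -4]
Stage 3 (SUM): sum[0..0]=6, sum[0..1]=2, sum[0..2]=14, sum[0..3]=10 -> [6, 2, 14, 10]
Stage 4 (CLIP -7 4): clip(6,-7,4)=4, clip(2,-7,4)=2, clip(14,-7,4)=4, clip(10,-7,4)=4 -> [4, 2, 4, 4]
Stage 5 (ABS): |4|=4, |2|=2, |4|=4, |4|=4 -> [4, 2, 4, 4]
Stage 6 (DIFF): s[0]=4, 2-4=-2, 4-2=2, 4-4=0 -> [4, -2, 2, 0]
Stage 7 (OFFSET 2): 4+2=6, -2+2=0, 2+2=4, 0+2=2 -> [6, 0, 4, 2]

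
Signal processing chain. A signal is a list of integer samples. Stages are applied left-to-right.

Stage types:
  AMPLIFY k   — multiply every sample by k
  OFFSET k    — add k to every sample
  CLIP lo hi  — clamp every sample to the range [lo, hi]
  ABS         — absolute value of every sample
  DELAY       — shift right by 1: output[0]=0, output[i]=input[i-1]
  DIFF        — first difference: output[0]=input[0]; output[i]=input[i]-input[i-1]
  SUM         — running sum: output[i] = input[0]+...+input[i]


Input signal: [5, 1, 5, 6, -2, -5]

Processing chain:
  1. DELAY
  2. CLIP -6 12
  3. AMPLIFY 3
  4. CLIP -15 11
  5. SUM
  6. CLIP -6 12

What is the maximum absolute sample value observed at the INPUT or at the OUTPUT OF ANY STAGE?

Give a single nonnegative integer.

Input: [5, 1, 5, 6, -2, -5] (max |s|=6)
Stage 1 (DELAY): [0, 5, 1, 5, 6, -2] = [0, 5, 1, 5, 6, -2] -> [0, 5, 1, 5, 6, -2] (max |s|=6)
Stage 2 (CLIP -6 12): clip(0,-6,12)=0, clip(5,-6,12)=5, clip(1,-6,12)=1, clip(5,-6,12)=5, clip(6,-6,12)=6, clip(-2,-6,12)=-2 -> [0, 5, 1, 5, 6, -2] (max |s|=6)
Stage 3 (AMPLIFY 3): 0*3=0, 5*3=15, 1*3=3, 5*3=15, 6*3=18, -2*3=-6 -> [0, 15, 3, 15, 18, -6] (max |s|=18)
Stage 4 (CLIP -15 11): clip(0,-15,11)=0, clip(15,-15,11)=11, clip(3,-15,11)=3, clip(15,-15,11)=11, clip(18,-15,11)=11, clip(-6,-15,11)=-6 -> [0, 11, 3, 11, 11, -6] (max |s|=11)
Stage 5 (SUM): sum[0..0]=0, sum[0..1]=11, sum[0..2]=14, sum[0..3]=25, sum[0..4]=36, sum[0..5]=30 -> [0, 11, 14, 25, 36, 30] (max |s|=36)
Stage 6 (CLIP -6 12): clip(0,-6,12)=0, clip(11,-6,12)=11, clip(14,-6,12)=12, clip(25,-6,12)=12, clip(36,-6,12)=12, clip(30,-6,12)=12 -> [0, 11, 12, 12, 12, 12] (max |s|=12)
Overall max amplitude: 36

Answer: 36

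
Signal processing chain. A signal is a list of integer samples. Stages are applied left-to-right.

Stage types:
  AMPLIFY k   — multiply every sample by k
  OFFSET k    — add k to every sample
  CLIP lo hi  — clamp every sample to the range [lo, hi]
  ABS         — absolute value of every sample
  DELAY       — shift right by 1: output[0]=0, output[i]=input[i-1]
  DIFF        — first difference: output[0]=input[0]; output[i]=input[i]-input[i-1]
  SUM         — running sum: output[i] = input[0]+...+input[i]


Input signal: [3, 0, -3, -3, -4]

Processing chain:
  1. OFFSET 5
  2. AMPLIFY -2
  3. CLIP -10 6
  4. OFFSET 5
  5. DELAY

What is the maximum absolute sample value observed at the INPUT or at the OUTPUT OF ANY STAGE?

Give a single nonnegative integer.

Answer: 16

Derivation:
Input: [3, 0, -3, -3, -4] (max |s|=4)
Stage 1 (OFFSET 5): 3+5=8, 0+5=5, -3+5=2, -3+5=2, -4+5=1 -> [8, 5, 2, 2, 1] (max |s|=8)
Stage 2 (AMPLIFY -2): 8*-2=-16, 5*-2=-10, 2*-2=-4, 2*-2=-4, 1*-2=-2 -> [-16, -10, -4, -4, -2] (max |s|=16)
Stage 3 (CLIP -10 6): clip(-16,-10,6)=-10, clip(-10,-10,6)=-10, clip(-4,-10,6)=-4, clip(-4,-10,6)=-4, clip(-2,-10,6)=-2 -> [-10, -10, -4, -4, -2] (max |s|=10)
Stage 4 (OFFSET 5): -10+5=-5, -10+5=-5, -4+5=1, -4+5=1, -2+5=3 -> [-5, -5, 1, 1, 3] (max |s|=5)
Stage 5 (DELAY): [0, -5, -5, 1, 1] = [0, -5, -5, 1, 1] -> [0, -5, -5, 1, 1] (max |s|=5)
Overall max amplitude: 16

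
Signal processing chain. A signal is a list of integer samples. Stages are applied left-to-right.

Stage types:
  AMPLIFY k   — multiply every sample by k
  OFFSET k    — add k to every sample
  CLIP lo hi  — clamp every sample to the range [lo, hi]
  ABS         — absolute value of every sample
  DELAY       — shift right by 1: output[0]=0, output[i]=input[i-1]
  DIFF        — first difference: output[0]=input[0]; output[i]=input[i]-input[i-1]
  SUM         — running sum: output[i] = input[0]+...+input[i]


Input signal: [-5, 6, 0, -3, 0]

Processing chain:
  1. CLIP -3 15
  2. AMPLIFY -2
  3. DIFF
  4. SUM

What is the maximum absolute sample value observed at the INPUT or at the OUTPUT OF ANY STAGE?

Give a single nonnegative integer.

Input: [-5, 6, 0, -3, 0] (max |s|=6)
Stage 1 (CLIP -3 15): clip(-5,-3,15)=-3, clip(6,-3,15)=6, clip(0,-3,15)=0, clip(-3,-3,15)=-3, clip(0,-3,15)=0 -> [-3, 6, 0, -3, 0] (max |s|=6)
Stage 2 (AMPLIFY -2): -3*-2=6, 6*-2=-12, 0*-2=0, -3*-2=6, 0*-2=0 -> [6, -12, 0, 6, 0] (max |s|=12)
Stage 3 (DIFF): s[0]=6, -12-6=-18, 0--12=12, 6-0=6, 0-6=-6 -> [6, -18, 12, 6, -6] (max |s|=18)
Stage 4 (SUM): sum[0..0]=6, sum[0..1]=-12, sum[0..2]=0, sum[0..3]=6, sum[0..4]=0 -> [6, -12, 0, 6, 0] (max |s|=12)
Overall max amplitude: 18

Answer: 18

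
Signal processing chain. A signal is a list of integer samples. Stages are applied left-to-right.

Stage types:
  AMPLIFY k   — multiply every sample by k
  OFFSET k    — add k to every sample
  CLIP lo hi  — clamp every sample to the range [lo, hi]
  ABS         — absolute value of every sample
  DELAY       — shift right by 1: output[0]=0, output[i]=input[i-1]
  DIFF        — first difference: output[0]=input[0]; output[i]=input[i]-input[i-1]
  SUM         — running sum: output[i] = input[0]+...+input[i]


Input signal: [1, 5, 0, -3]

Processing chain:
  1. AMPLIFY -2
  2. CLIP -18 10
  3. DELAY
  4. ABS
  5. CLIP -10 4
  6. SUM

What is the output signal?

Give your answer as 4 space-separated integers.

Answer: 0 2 6 6

Derivation:
Input: [1, 5, 0, -3]
Stage 1 (AMPLIFY -2): 1*-2=-2, 5*-2=-10, 0*-2=0, -3*-2=6 -> [-2, -10, 0, 6]
Stage 2 (CLIP -18 10): clip(-2,-18,10)=-2, clip(-10,-18,10)=-10, clip(0,-18,10)=0, clip(6,-18,10)=6 -> [-2, -10, 0, 6]
Stage 3 (DELAY): [0, -2, -10, 0] = [0, -2, -10, 0] -> [0, -2, -10, 0]
Stage 4 (ABS): |0|=0, |-2|=2, |-10|=10, |0|=0 -> [0, 2, 10, 0]
Stage 5 (CLIP -10 4): clip(0,-10,4)=0, clip(2,-10,4)=2, clip(10,-10,4)=4, clip(0,-10,4)=0 -> [0, 2, 4, 0]
Stage 6 (SUM): sum[0..0]=0, sum[0..1]=2, sum[0..2]=6, sum[0..3]=6 -> [0, 2, 6, 6]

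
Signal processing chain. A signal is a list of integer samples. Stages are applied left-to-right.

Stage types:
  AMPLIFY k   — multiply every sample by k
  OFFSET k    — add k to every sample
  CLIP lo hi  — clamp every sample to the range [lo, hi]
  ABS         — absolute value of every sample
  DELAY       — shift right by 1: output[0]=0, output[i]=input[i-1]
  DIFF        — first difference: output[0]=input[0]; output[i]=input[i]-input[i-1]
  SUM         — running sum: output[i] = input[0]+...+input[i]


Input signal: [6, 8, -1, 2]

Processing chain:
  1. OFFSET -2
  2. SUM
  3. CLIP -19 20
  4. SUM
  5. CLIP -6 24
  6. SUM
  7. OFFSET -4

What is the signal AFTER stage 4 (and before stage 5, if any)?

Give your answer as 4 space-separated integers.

Input: [6, 8, -1, 2]
Stage 1 (OFFSET -2): 6+-2=4, 8+-2=6, -1+-2=-3, 2+-2=0 -> [4, 6, -3, 0]
Stage 2 (SUM): sum[0..0]=4, sum[0..1]=10, sum[0..2]=7, sum[0..3]=7 -> [4, 10, 7, 7]
Stage 3 (CLIP -19 20): clip(4,-19,20)=4, clip(10,-19,20)=10, clip(7,-19,20)=7, clip(7,-19,20)=7 -> [4, 10, 7, 7]
Stage 4 (SUM): sum[0..0]=4, sum[0..1]=14, sum[0..2]=21, sum[0..3]=28 -> [4, 14, 21, 28]

Answer: 4 14 21 28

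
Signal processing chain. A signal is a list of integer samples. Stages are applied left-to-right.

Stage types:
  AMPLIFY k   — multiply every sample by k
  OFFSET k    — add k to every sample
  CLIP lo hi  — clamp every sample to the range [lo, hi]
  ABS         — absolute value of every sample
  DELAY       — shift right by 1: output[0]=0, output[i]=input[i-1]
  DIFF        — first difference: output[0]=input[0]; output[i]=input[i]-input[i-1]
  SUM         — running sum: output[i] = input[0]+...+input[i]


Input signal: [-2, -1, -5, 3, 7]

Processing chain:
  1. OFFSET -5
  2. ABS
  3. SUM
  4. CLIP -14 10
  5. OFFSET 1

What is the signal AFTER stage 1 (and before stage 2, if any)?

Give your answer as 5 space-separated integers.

Answer: -7 -6 -10 -2 2

Derivation:
Input: [-2, -1, -5, 3, 7]
Stage 1 (OFFSET -5): -2+-5=-7, -1+-5=-6, -5+-5=-10, 3+-5=-2, 7+-5=2 -> [-7, -6, -10, -2, 2]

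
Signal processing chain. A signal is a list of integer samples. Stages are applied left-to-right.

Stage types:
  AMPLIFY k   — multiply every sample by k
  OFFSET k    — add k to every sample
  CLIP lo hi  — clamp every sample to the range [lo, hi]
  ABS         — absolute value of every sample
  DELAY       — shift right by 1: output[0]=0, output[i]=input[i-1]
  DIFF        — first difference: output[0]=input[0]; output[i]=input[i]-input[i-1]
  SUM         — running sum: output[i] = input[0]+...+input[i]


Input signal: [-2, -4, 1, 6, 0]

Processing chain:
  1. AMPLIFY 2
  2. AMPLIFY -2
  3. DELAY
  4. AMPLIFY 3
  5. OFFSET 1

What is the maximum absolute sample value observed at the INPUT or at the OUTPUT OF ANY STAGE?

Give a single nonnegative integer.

Input: [-2, -4, 1, 6, 0] (max |s|=6)
Stage 1 (AMPLIFY 2): -2*2=-4, -4*2=-8, 1*2=2, 6*2=12, 0*2=0 -> [-4, -8, 2, 12, 0] (max |s|=12)
Stage 2 (AMPLIFY -2): -4*-2=8, -8*-2=16, 2*-2=-4, 12*-2=-24, 0*-2=0 -> [8, 16, -4, -24, 0] (max |s|=24)
Stage 3 (DELAY): [0, 8, 16, -4, -24] = [0, 8, 16, -4, -24] -> [0, 8, 16, -4, -24] (max |s|=24)
Stage 4 (AMPLIFY 3): 0*3=0, 8*3=24, 16*3=48, -4*3=-12, -24*3=-72 -> [0, 24, 48, -12, -72] (max |s|=72)
Stage 5 (OFFSET 1): 0+1=1, 24+1=25, 48+1=49, -12+1=-11, -72+1=-71 -> [1, 25, 49, -11, -71] (max |s|=71)
Overall max amplitude: 72

Answer: 72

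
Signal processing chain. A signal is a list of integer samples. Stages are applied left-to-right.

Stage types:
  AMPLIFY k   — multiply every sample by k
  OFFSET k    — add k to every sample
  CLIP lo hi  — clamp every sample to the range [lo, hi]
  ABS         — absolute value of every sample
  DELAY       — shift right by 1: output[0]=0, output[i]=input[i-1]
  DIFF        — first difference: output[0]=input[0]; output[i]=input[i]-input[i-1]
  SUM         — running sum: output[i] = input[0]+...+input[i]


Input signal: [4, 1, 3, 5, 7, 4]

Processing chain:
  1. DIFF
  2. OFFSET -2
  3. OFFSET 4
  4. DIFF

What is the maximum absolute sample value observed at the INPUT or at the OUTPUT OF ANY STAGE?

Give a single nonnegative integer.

Input: [4, 1, 3, 5, 7, 4] (max |s|=7)
Stage 1 (DIFF): s[0]=4, 1-4=-3, 3-1=2, 5-3=2, 7-5=2, 4-7=-3 -> [4, -3, 2, 2, 2, -3] (max |s|=4)
Stage 2 (OFFSET -2): 4+-2=2, -3+-2=-5, 2+-2=0, 2+-2=0, 2+-2=0, -3+-2=-5 -> [2, -5, 0, 0, 0, -5] (max |s|=5)
Stage 3 (OFFSET 4): 2+4=6, -5+4=-1, 0+4=4, 0+4=4, 0+4=4, -5+4=-1 -> [6, -1, 4, 4, 4, -1] (max |s|=6)
Stage 4 (DIFF): s[0]=6, -1-6=-7, 4--1=5, 4-4=0, 4-4=0, -1-4=-5 -> [6, -7, 5, 0, 0, -5] (max |s|=7)
Overall max amplitude: 7

Answer: 7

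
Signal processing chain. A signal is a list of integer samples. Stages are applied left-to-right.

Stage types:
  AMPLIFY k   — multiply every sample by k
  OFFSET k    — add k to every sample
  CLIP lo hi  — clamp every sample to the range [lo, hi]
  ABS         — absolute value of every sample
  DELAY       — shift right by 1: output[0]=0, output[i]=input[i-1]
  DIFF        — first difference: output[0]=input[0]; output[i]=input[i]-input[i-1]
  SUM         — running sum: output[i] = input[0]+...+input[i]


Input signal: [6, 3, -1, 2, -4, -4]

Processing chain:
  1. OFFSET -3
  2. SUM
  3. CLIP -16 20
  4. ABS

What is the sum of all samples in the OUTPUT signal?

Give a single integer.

Answer: 34

Derivation:
Input: [6, 3, -1, 2, -4, -4]
Stage 1 (OFFSET -3): 6+-3=3, 3+-3=0, -1+-3=-4, 2+-3=-1, -4+-3=-7, -4+-3=-7 -> [3, 0, -4, -1, -7, -7]
Stage 2 (SUM): sum[0..0]=3, sum[0..1]=3, sum[0..2]=-1, sum[0..3]=-2, sum[0..4]=-9, sum[0..5]=-16 -> [3, 3, -1, -2, -9, -16]
Stage 3 (CLIP -16 20): clip(3,-16,20)=3, clip(3,-16,20)=3, clip(-1,-16,20)=-1, clip(-2,-16,20)=-2, clip(-9,-16,20)=-9, clip(-16,-16,20)=-16 -> [3, 3, -1, -2, -9, -16]
Stage 4 (ABS): |3|=3, |3|=3, |-1|=1, |-2|=2, |-9|=9, |-16|=16 -> [3, 3, 1, 2, 9, 16]
Output sum: 34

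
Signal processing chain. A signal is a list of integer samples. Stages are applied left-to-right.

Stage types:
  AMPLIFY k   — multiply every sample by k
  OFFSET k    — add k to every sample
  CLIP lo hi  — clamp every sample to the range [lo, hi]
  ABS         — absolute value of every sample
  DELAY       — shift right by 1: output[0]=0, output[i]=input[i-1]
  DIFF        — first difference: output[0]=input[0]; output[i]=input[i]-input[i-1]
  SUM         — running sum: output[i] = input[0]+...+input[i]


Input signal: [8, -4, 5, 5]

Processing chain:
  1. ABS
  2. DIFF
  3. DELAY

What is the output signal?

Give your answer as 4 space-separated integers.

Input: [8, -4, 5, 5]
Stage 1 (ABS): |8|=8, |-4|=4, |5|=5, |5|=5 -> [8, 4, 5, 5]
Stage 2 (DIFF): s[0]=8, 4-8=-4, 5-4=1, 5-5=0 -> [8, -4, 1, 0]
Stage 3 (DELAY): [0, 8, -4, 1] = [0, 8, -4, 1] -> [0, 8, -4, 1]

Answer: 0 8 -4 1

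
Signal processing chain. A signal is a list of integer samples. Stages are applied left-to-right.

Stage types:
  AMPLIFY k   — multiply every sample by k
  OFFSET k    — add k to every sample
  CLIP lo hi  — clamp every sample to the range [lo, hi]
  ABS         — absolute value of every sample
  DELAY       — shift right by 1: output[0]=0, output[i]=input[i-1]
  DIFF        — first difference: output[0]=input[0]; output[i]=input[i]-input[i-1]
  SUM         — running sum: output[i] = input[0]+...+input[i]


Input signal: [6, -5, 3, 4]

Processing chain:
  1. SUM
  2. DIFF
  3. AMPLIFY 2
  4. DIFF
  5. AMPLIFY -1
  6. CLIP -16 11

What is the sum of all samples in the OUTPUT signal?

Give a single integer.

Input: [6, -5, 3, 4]
Stage 1 (SUM): sum[0..0]=6, sum[0..1]=1, sum[0..2]=4, sum[0..3]=8 -> [6, 1, 4, 8]
Stage 2 (DIFF): s[0]=6, 1-6=-5, 4-1=3, 8-4=4 -> [6, -5, 3, 4]
Stage 3 (AMPLIFY 2): 6*2=12, -5*2=-10, 3*2=6, 4*2=8 -> [12, -10, 6, 8]
Stage 4 (DIFF): s[0]=12, -10-12=-22, 6--10=16, 8-6=2 -> [12, -22, 16, 2]
Stage 5 (AMPLIFY -1): 12*-1=-12, -22*-1=22, 16*-1=-16, 2*-1=-2 -> [-12, 22, -16, -2]
Stage 6 (CLIP -16 11): clip(-12,-16,11)=-12, clip(22,-16,11)=11, clip(-16,-16,11)=-16, clip(-2,-16,11)=-2 -> [-12, 11, -16, -2]
Output sum: -19

Answer: -19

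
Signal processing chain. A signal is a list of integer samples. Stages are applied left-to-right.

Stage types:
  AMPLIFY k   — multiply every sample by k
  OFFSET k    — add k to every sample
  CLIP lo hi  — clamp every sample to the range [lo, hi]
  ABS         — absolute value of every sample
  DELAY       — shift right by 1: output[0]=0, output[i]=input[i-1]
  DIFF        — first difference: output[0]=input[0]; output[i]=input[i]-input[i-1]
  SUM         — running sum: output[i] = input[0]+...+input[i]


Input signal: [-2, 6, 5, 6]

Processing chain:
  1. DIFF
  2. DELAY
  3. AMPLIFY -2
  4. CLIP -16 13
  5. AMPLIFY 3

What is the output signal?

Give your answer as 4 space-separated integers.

Answer: 0 12 -48 6

Derivation:
Input: [-2, 6, 5, 6]
Stage 1 (DIFF): s[0]=-2, 6--2=8, 5-6=-1, 6-5=1 -> [-2, 8, -1, 1]
Stage 2 (DELAY): [0, -2, 8, -1] = [0, -2, 8, -1] -> [0, -2, 8, -1]
Stage 3 (AMPLIFY -2): 0*-2=0, -2*-2=4, 8*-2=-16, -1*-2=2 -> [0, 4, -16, 2]
Stage 4 (CLIP -16 13): clip(0,-16,13)=0, clip(4,-16,13)=4, clip(-16,-16,13)=-16, clip(2,-16,13)=2 -> [0, 4, -16, 2]
Stage 5 (AMPLIFY 3): 0*3=0, 4*3=12, -16*3=-48, 2*3=6 -> [0, 12, -48, 6]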